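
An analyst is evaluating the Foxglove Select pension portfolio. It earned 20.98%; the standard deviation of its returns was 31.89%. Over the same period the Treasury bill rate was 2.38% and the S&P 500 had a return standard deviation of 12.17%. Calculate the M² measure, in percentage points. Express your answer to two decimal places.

9.48

Sharpe = (Rp − Rf) / σp = (20.98% − 2.38%) / 31.89% = 0.5833
M² = Rf + Sharpe × σm = 2.38% + 0.5833 × 12.17% = 9.4788%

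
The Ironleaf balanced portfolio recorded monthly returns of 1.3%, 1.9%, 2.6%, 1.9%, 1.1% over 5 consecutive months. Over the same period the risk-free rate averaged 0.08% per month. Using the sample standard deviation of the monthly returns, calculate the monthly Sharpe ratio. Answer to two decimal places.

2.85

μ = (1.3 + 1.9 + 2.6 + 1.9 + 1.1) / 5 = 8.80 / 5 = 1.7600%
Σ(r − μ)² = (1.3 − 1.7600)² + (1.9 − 1.7600)² + … = 1.3920
σ = √[1.3920 / 4] = 0.5899%
Sharpe = (μ − rf) / σ = (1.7600 − 0.08) / 0.5899 = 1.6800 / 0.5899 = 2.8479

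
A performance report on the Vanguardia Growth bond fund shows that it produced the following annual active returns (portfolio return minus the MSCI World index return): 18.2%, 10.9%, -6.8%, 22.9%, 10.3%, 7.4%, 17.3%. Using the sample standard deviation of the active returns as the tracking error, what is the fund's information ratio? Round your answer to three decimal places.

1.184

r̄ = (18.2 + 10.9 − 6.8 + 22.9 + 10.3 + 7.4 + 17.3) / 7 = 80.20 / 7 = 11.4571%
Sample std dev = √[561.9771 / 6] = 9.6780%
IR = r̄ / tracking error = 11.4571 / 9.6780 = 1.1838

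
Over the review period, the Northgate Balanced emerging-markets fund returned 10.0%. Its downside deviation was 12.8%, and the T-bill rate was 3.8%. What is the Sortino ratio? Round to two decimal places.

Sortino = (Rp − Rf) / σd = (10.0% − 3.8%) / 12.8% = 6.20% / 12.8% = 0.4844

0.48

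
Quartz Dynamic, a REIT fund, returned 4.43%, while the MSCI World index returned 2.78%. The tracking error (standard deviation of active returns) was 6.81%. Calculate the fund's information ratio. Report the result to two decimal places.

IR = (Rp − Rb) / TE = (4.43% − 2.78%) / 6.81% = 1.65% / 6.81% = 0.2423

0.24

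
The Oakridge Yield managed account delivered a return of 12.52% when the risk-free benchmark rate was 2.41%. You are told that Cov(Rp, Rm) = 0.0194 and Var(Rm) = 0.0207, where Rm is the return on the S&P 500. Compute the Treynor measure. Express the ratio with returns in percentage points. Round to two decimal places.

10.79

β = Cov / Var = 0.0194 / 0.0207 = 0.9372
Treynor = (Rp − Rf) / β = (12.52% − 2.41%) / 0.9372 = 10.11 / 0.9372 = 10.7875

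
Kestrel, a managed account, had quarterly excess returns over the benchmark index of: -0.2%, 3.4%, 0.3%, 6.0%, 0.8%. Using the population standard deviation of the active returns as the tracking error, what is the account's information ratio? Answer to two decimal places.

0.88

Mean return r̄ = 10.30 / 5 = 2.0600%
Σ(r − r̄)² = (-0.2 − 2.0600)² + (3.4 − 2.0600)² + (0.3 − 2.0600)² + … = 27.1120
population σ = √(27.1120 / 5) = √5.4224 = 2.3286%
IR = r̄ / tracking error = 2.0600 / 2.3286 = 0.8847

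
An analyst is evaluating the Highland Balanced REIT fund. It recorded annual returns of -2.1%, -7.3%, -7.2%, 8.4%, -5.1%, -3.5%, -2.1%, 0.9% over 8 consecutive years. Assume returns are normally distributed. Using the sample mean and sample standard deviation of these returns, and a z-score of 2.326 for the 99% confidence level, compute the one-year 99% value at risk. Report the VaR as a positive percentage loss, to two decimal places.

r̄ = (-2.1 − 7.3 − 7.2 + 8.4 − 5.1 − 3.5 − 2.1 + 0.9) / 8 = -18.00 / 8 = -2.2500%
Σ(r − r̄)² = 183.0800; sample σ = √(183.0800/7) = 5.1141%
VaR = −(r̄ − z·σ) = −(-2.2500 − 2.326 × 5.1141) = −(-14.1454) = 14.1454%

14.15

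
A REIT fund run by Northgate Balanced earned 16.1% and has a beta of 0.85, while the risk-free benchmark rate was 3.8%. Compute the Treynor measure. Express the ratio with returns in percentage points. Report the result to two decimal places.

Treynor = (Rp − Rf) / β = (16.1% − 3.8%) / 0.85 = 12.30 / 0.85 = 14.4706

14.47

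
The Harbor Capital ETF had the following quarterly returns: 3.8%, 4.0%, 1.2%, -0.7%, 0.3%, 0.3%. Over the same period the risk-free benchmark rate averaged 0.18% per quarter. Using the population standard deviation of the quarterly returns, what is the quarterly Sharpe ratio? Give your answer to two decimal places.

0.73

r̄ = (3.8 + 4 + 1.2 − 0.7 + 0.3 + 0.3) / 6 = 8.90 / 6 = 1.4833%
Population σ = √[Σ(r − r̄)² / 6] = √[19.3483 / 6] = √3.2247 = 1.7957%
Sharpe = (r̄ − rf) / σ = (1.4833 − 0.18) / 1.7957 = 1.3033 / 1.7957 = 0.7258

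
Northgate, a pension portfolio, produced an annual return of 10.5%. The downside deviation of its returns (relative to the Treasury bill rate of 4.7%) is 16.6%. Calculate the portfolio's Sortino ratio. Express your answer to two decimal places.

Sortino = (Rp − Rf) / σd = (10.5% − 4.7%) / 16.6% = 5.80% / 16.6% = 0.3494

0.35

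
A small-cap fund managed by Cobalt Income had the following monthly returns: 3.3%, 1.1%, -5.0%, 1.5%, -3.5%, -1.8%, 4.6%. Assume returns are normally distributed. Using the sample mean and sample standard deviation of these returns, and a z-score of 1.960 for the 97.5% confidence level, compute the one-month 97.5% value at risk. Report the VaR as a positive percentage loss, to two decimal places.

6.95

Mean return r̄ = 0.20 / 7 = 0.0286%
Sample std dev = √[75.9943 / 6] = 3.5589%
VaR = −(r̄ − z·σ) = −(0.0286 − 1.960 × 3.5589) = −(-6.9468) = 6.9468%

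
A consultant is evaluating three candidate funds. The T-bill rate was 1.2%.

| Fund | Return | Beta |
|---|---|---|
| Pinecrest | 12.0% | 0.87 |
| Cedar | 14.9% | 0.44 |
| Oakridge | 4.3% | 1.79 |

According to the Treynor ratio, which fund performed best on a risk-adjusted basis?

Pinecrest: Treynor = (12.0% − 1.2%) / 0.87 = 12.414
Cedar: Treynor = (14.9% − 1.2%) / 0.44 = 31.136
Oakridge: Treynor = (4.3% − 1.2%) / 1.79 = 1.732
Highest: Cedar (31.136).

Cedar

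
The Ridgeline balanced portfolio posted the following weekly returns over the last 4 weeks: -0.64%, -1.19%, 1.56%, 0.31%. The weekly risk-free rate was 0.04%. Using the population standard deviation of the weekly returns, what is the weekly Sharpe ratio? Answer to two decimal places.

r̄ = (-0.64 − 1.19 + 1.56 + 0.31) / 4 = 0.0100%
Σ(r − r̄)² = (-0.64 − 0.0100)² + (-1.19 − 0.0100)² + … = 4.3550
population σ = √(4.3550 / 4) = √1.0888 = 1.0435%
Sharpe = (r̄ − rf) / σ = (0.0100 − 0.04) / 1.0435 = -0.0300 / 1.0435 = -0.0287

-0.03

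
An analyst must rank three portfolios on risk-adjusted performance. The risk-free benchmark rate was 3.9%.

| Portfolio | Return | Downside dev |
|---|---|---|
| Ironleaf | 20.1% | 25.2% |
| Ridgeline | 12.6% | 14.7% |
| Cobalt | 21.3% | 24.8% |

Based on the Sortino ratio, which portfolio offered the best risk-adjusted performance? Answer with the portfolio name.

Ironleaf: Sortino ratio = (20.1% − 3.9%) / 25.2% = 0.643
Ridgeline: Sortino ratio = (12.6% − 3.9%) / 14.7% = 0.592
Cobalt: Sortino ratio = (21.3% − 3.9%) / 24.8% = 0.702
Highest: Cobalt (0.702).

Cobalt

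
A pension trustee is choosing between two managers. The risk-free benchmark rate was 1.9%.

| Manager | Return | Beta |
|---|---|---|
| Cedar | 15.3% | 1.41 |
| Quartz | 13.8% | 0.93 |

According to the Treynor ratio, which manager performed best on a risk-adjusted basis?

Quartz

Cedar: Treynor = (15.3% − 1.9%) / 1.41 = 9.504
Quartz: Treynor = (13.8% − 1.9%) / 0.93 = 12.796
Highest: Quartz (12.796).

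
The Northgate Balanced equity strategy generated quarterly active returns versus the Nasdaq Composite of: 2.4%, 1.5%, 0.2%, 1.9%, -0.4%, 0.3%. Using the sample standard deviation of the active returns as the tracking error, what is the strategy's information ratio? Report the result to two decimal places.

0.89

Mean return r̄ = 5.90 / 6 = 0.9833%
Σ(r − r̄)² = (2.4 − 0.9833)² + (1.5 − 0.9833)² + (0.2 − 0.9833)² + … = 6.1083
sample σ = √(6.1083 / 5) = √1.2217 = 1.1053%
IR = r̄ / tracking error = 0.9833 / 1.1053 = 0.8896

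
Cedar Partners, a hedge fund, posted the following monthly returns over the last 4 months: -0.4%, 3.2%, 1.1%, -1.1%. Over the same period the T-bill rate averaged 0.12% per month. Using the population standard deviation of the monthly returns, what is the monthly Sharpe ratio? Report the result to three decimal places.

0.352

Mean return r̄ = 2.80 / 4 = 0.7000%
Σ(r − r̄)² = 10.8600; population σ = √(10.8600/4) = 1.6477%
Sharpe = (r̄ − rf) / σ = (0.7000 − 0.12) / 1.6477 = 0.5800 / 1.6477 = 0.3520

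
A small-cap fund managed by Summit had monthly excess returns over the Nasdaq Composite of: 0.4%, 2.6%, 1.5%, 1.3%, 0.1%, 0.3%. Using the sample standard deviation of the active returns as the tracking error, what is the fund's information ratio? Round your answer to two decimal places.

1.08

r̄ = (0.4 + 2.6 + 1.5 + 1.3 + 0.1 + 0.3) / 6 = 1.0333%
Sample std dev = √[4.5533 / 5] = 0.9543%
IR = r̄ / tracking error = 1.0333 / 0.9543 = 1.0828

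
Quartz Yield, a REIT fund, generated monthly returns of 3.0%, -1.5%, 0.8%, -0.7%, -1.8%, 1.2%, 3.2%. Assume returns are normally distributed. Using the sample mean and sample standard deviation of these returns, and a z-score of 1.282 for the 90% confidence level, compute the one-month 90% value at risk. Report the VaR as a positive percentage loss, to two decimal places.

2.01

Mean return r̄ = 4.20 / 7 = 0.6000%
Σ(r − r̄)² = (3 − 0.6000)² + (-1.5 − 0.6000)² + (0.8 − 0.6000)² + … = 24.7800
σ = √[24.7800 / 6] = 2.0322%
VaR = −(r̄ − z·σ) = −(0.6000 − 1.282 × 2.0322) = −(-2.0053) = 2.0053%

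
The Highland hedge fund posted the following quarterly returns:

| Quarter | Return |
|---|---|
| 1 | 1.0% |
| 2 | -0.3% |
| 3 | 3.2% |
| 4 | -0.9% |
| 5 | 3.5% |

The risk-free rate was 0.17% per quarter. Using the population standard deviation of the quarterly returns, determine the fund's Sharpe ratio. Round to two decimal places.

Mean return μ = 6.50 / 5 = 1.3000%
Population σ = √[Σ(r − μ)² / 5] = √[15.9400 / 5] = √3.1880 = 1.7855%
Sharpe = (μ − rf) / σ = (1.3000 − 0.17) / 1.7855 = 1.1300 / 1.7855 = 0.6329

0.63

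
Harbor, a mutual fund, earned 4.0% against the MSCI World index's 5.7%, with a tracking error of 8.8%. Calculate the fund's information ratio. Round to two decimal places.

-0.19

IR = (Rp − Rb) / TE = (4.0% − 5.7%) / 8.8% = -1.70% / 8.8% = -0.1932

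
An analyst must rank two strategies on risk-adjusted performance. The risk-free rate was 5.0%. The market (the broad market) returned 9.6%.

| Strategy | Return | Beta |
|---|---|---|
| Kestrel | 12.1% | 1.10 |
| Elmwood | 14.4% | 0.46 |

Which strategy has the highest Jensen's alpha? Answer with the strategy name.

Elmwood

Kestrel: α = 12.1% − [5.0% + 1.10 × (9.6% − 5.0%)] = 2.040
Elmwood: α = 14.4% − [5.0% + 0.46 × (9.6% − 5.0%)] = 7.284
Highest: Elmwood (7.284).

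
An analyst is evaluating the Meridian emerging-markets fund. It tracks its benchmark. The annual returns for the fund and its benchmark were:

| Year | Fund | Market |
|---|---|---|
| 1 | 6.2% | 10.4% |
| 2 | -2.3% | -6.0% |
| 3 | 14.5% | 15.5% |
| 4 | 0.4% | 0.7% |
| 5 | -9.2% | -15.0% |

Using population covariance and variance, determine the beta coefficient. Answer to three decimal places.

r̄p = 1.9200%,  r̄m = 1.1200%
Cov = Σ(rp − r̄p)(rm − r̄m) / 5 = 86.1116
Var(rm) = Σ(rm − r̄m)² / 5 = 120.7256
β = Cov / Var = 86.1116 / 120.7256 = 0.7133

0.713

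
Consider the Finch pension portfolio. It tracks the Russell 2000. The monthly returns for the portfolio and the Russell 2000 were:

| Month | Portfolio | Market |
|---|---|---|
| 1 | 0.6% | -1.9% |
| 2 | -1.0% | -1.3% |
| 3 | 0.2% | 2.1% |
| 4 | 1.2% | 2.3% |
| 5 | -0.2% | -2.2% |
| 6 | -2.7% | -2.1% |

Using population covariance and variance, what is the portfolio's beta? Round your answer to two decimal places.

0.37

r̄p = -0.3167%,  r̄m = -0.5167%
Cov = Σ(rp − r̄p)(rm − r̄m) / 6 = 1.4114
Var(rm) = Σ(rm − r̄m)² / 6 = 3.7747
β = Cov / Var = 1.4114 / 3.7747 = 0.3739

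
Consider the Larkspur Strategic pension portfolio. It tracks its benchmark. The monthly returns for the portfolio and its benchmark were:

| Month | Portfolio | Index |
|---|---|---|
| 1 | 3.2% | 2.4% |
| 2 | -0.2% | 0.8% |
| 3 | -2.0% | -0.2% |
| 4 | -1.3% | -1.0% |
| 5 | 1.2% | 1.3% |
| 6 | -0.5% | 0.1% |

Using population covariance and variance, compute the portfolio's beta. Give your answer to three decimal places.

1.456

r̄p = 0.0667%,  r̄m = 0.5667%
Cov = Σ(rp − r̄p)(rm − r̄m) / 6 = 1.7506
Var(rm) = Σ(rm − r̄m)² / 6 = 1.2022
β = Cov / Var = 1.7506 / 1.2022 = 1.4562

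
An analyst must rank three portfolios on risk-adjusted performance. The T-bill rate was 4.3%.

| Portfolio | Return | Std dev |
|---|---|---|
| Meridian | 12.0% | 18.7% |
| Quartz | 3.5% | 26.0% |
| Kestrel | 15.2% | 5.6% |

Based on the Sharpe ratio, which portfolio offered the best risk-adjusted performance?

Meridian: Sharpe ratio = (12.0% − 4.3%) / 18.7% = 0.412
Quartz: Sharpe ratio = (3.5% − 4.3%) / 26.0% = -0.031
Kestrel: Sharpe ratio = (15.2% − 4.3%) / 5.6% = 1.946
Highest: Kestrel (1.946).

Kestrel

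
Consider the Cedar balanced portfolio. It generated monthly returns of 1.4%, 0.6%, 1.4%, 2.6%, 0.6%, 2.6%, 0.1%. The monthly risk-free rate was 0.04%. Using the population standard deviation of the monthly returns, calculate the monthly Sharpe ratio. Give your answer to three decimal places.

1.414

r̄ = (1.4 + 0.6 + 1.4 + 2.6 + 0.6 + 2.6 + 0.1) / 7 = 1.3286%
Σ(r − r̄)² = 5.8143; population σ = √(5.8143/7) = 0.9114%
Sharpe = (r̄ − rf) / σ = (1.3286 − 0.04) / 0.9114 = 1.2886 / 0.9114 = 1.4139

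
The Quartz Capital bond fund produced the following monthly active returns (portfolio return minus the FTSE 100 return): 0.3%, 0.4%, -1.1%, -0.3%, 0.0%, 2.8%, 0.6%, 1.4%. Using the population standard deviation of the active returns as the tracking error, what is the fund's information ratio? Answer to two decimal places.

Mean return μ = 4.10 / 8 = 0.5125%
Σ(r − μ)² = 9.6088; population σ = √(9.6088/8) = 1.0959%
IR = μ / tracking error = 0.5125 / 1.0959 = 0.4677

0.47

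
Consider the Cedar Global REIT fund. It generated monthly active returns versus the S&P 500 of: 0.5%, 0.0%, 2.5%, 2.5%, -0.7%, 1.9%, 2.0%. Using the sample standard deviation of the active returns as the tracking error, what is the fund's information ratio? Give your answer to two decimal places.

r̄ = (0.5 + 0 + 2.5 + 2.5 − 0.7 + 1.9 + 2) / 7 = 1.2429%
Σ(r − r̄)² = 10.0371; sample σ = √(10.0371/6) = 1.2934%
IR = r̄ / tracking error = 1.2429 / 1.2934 = 0.9610

0.96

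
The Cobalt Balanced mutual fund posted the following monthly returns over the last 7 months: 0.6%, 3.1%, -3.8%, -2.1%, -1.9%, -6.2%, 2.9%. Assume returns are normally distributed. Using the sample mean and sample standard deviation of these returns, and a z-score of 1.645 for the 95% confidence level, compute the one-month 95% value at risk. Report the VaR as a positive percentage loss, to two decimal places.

6.73

Mean return r̄ = -7.40 / 7 = -1.0571%
Σ(r − r̄)² = (0.6 − (-1.0571))² + (3.1 − (-1.0571))² + (-3.8 − (-1.0571))² + … = 71.4571
σ = √[71.4571 / 6] = 3.4510%
VaR = −(r̄ − z·σ) = −(-1.0571 − 1.645 × 3.4510) = −(-6.7340) = 6.7340%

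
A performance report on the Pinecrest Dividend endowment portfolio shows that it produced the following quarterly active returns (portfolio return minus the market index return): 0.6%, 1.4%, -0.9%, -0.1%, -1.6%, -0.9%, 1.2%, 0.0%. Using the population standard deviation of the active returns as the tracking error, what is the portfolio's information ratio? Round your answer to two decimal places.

-0.04

r̄ = (0.6 + 1.4 − 0.9 − 0.1 − 1.6 − 0.9 + 1.2 + 0) / 8 = -0.0375%
Population std dev = √[7.9388 / 8] = 0.9962%
IR = r̄ / tracking error = -0.0375 / 0.9962 = -0.0376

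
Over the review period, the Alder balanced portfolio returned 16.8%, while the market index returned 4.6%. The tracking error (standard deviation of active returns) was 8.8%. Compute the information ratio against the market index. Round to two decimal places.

1.39

IR = (Rp − Rb) / TE = (16.8% − 4.6%) / 8.8% = 12.20% / 8.8% = 1.3864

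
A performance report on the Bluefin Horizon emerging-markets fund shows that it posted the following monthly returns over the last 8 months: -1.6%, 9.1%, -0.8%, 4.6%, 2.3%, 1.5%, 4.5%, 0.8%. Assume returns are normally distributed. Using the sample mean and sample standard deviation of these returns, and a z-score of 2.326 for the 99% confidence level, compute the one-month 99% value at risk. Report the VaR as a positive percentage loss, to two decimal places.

5.49

r̄ = (-1.6 + 9.1 − 0.8 + 4.6 + 2.3 + 1.5 + 4.5 + 0.8) / 8 = 20.40 / 8 = 2.5500%
Σ(r − r̄)² = 83.5800; sample σ = √(83.5800/7) = 3.4554%
VaR = −(r̄ − z·σ) = −(2.5500 − 2.326 × 3.4554) = −(-5.4873) = 5.4873%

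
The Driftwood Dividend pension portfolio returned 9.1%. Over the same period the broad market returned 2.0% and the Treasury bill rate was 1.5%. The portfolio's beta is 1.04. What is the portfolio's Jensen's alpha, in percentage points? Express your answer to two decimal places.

7.08

CAPM expected return = Rf + β(Rm − Rf) = 1.5% + 1.04 × (2.0% − 1.5%) = 1.5 + 1.04 × 0.50 = 2.0200%
Jensen's α = Rp − E[R] = 9.1% − 2.0200% = 7.0800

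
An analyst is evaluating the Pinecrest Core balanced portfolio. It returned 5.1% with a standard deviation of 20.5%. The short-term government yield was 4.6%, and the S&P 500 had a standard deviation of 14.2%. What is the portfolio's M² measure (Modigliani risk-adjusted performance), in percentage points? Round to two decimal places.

4.95

Sharpe = (Rp − Rf) / σp = (5.1% − 4.6%) / 20.5% = 0.0244
M² = Rf + Sharpe × σm = 4.6% + 0.0244 × 14.2% = 4.9465%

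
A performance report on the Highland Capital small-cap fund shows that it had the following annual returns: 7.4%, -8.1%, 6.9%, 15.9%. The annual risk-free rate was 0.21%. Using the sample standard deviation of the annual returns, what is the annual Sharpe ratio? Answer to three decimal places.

Mean return r̄ = 22.10 / 4 = 5.5250%
Sample std dev = √[298.6875 / 3] = 9.9781%
Sharpe = (r̄ − rf) / σ = (5.5250 − 0.21) / 9.9781 = 5.3150 / 9.9781 = 0.5327

0.533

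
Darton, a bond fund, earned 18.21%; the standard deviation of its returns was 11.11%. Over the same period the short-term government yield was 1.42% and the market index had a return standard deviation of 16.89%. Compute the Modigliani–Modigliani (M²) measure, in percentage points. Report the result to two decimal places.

26.95

Sharpe = (Rp − Rf) / σp = (18.21% − 1.42%) / 11.11% = 1.5113
M² = Rf + Sharpe × σm = 1.42% + 1.5113 × 16.89% = 26.9459%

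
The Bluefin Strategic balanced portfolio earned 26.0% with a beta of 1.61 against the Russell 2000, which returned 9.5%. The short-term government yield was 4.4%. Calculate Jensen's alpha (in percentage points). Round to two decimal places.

CAPM expected return = Rf + β(Rm − Rf) = 4.4% + 1.61 × (9.5% − 4.4%) = 4.4 + 1.61 × 5.10 = 12.6110%
Jensen's α = Rp − E[R] = 26.0% − 12.6110% = 13.3890

13.39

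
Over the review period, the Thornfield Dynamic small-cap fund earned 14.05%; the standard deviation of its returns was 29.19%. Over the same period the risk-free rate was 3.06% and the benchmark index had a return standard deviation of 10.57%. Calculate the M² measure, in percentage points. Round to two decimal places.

7.04

Sharpe = (Rp − Rf) / σp = (14.05% − 3.06%) / 29.19% = 0.3765
M² = Rf + Sharpe × σm = 3.06% + 0.3765 × 10.57% = 7.0396%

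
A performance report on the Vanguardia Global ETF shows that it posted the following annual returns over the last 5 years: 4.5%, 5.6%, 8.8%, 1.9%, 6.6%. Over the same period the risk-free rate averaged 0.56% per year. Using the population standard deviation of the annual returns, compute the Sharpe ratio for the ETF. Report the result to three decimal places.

2.155

μ = (4.5 + 5.6 + 8.8 + 1.9 + 6.6) / 5 = 27.40 / 5 = 5.4800%
Σ(r − μ)² = 26.0680; population σ = √(26.0680/5) = 2.2833%
Sharpe = (μ − rf) / σ = (5.4800 − 0.56) / 2.2833 = 4.9200 / 2.2833 = 2.1548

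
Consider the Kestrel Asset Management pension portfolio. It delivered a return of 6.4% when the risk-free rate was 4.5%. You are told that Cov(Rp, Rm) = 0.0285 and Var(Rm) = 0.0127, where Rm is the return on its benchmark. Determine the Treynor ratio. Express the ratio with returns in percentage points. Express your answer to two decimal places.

β = Cov / Var = 0.0285 / 0.0127 = 2.2441
Treynor = (Rp − Rf) / β = (6.4% − 4.5%) / 2.2441 = 1.90 / 2.2441 = 0.8467

0.85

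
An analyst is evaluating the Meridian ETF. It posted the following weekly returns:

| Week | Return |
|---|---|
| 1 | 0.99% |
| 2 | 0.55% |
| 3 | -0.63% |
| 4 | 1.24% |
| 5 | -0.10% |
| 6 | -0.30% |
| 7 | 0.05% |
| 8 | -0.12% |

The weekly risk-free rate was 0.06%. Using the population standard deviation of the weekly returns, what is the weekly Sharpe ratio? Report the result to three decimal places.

0.246

Mean return r̄ = 1.680 / 8 = 0.2100%
Σ(r − r̄)² = 2.9812; population σ = √(2.9812/8) = 0.6105%
Sharpe = (r̄ − rf) / σ = (0.2100 − 0.06) / 0.6105 = 0.1500 / 0.6105 = 0.2457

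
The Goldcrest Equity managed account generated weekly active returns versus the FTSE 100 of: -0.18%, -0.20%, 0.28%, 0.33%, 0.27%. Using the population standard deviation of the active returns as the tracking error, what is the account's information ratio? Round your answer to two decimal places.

0.42

μ = (-0.18 − 0.2 + 0.28 + 0.33 + 0.27) / 5 = 0.1000%
Population σ = √[Σ(r − μ)² / 5] = √[0.2826 / 5] = √0.0565 = 0.2377%
IR = μ / tracking error = 0.1000 / 0.2377 = 0.4207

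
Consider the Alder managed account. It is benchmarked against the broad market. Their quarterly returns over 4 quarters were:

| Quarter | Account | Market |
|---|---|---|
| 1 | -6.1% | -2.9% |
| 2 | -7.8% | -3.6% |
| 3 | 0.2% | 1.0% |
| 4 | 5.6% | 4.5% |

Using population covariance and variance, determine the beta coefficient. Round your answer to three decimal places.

r̄p = -2.0250%,  r̄m = -0.2500%
Cov = Σ(rp − r̄p)(rm − r̄m) / 4 = 17.2863
Var(rm) = Σ(rm − r̄m)² / 4 = 10.5925
β = Cov / Var = 17.2863 / 10.5925 = 1.6319

1.632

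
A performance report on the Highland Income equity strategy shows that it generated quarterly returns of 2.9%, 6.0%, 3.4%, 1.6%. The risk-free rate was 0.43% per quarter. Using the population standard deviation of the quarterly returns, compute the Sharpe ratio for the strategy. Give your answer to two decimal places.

1.90

r̄ = (2.9 + 6 + 3.4 + 1.6) / 4 = 13.90 / 4 = 3.4750%
Σ(r − r̄)² = (2.9 − 3.4750)² + (6 − 3.4750)² + (3.4 − 3.4750)² + … = 10.2275
population σ = √(10.2275 / 4) = √2.5569 = 1.5990%
Sharpe = (r̄ − rf) / σ = (3.4750 − 0.43) / 1.5990 = 3.0450 / 1.5990 = 1.9043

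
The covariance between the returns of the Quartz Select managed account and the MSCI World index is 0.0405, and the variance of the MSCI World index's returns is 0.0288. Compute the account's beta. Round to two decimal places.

β = Cov(Rp, Rm) / Var(Rm) = 0.0405 / 0.0288 = 1.4063

1.41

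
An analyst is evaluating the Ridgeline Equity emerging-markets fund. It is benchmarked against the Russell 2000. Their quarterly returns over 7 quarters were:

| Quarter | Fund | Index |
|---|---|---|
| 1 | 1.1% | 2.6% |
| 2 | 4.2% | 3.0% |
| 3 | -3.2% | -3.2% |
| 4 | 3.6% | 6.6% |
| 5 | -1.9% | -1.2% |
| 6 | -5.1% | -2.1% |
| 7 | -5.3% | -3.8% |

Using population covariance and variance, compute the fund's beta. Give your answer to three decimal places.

r̄p = -0.9429%,  r̄m = 0.2714%
Cov = Σ(rp − r̄p)(rm − r̄m) / 7 = 12.0545
Var(rm) = Σ(rm − r̄m)² / 7 = 12.7620
β = Cov / Var = 12.0545 / 12.7620 = 0.9446

0.945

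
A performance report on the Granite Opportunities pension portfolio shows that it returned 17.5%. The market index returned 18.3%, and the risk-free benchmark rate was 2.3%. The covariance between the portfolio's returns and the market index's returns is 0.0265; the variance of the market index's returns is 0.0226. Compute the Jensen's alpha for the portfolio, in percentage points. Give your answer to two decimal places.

-3.56

β = Cov / Var = 0.0265 / 0.0226 = 1.1726
E[R] = Rf + β(Rm − Rf) = 2.3% + 1.1726 × (18.3% − 2.3%) = 21.0616%
α = Rp − E[R] = 17.5% − 21.0616% = -3.5616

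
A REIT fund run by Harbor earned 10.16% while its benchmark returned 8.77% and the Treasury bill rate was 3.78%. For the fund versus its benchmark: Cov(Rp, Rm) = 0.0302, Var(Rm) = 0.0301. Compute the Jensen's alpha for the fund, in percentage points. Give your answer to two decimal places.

1.37

β = Cov / Var = 0.0302 / 0.0301 = 1.0033
E[R] = Rf + β(Rm − Rf) = 3.78% + 1.0033 × (8.77% − 3.78%) = 8.7865%
α = Rp − E[R] = 10.16% − 8.7865% = 1.3735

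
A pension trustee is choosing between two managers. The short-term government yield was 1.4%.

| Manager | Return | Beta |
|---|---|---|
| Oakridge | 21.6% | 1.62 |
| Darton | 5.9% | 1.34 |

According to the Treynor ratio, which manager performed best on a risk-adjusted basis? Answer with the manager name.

Oakridge

Oakridge: Treynor = (21.6% − 1.4%) / 1.62 = 12.469
Darton: Treynor = (5.9% − 1.4%) / 1.34 = 3.358
Highest: Oakridge (12.469).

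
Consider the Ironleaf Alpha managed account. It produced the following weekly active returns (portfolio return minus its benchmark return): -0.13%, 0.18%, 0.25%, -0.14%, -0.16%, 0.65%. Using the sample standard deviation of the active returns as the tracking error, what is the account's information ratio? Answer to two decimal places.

0.34

Mean return r̄ = 0.650 / 6 = 0.1083%
Σ(r − r̄)² = (-0.13 − 0.1083)² + (0.18 − 0.1083)² + (0.25 − 0.1083)² + … = 0.5091
σ = √[0.5091 / 5] = 0.3191%
IR = r̄ / tracking error = 0.1083 / 0.3191 = 0.3394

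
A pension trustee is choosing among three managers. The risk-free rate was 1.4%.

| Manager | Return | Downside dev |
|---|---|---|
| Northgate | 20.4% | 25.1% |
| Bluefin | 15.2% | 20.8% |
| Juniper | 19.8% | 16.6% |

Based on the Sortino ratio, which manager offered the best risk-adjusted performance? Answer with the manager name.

Northgate: Sortino ratio = (20.4% − 1.4%) / 25.1% = 0.757
Bluefin: Sortino ratio = (15.2% − 1.4%) / 20.8% = 0.663
Juniper: Sortino ratio = (19.8% − 1.4%) / 16.6% = 1.108
Highest: Juniper (1.108).

Juniper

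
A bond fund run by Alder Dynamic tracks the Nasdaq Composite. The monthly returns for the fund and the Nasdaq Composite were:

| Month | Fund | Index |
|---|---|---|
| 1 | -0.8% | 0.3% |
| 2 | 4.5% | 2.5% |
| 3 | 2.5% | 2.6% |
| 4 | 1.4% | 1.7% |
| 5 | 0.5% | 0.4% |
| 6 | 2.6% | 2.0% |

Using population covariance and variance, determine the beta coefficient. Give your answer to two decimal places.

1.63

r̄p = 1.7833%,  r̄m = 1.5833%
Cov = Σ(rp − r̄p)(rm − r̄m) / 6 = 1.3914
Var(rm) = Σ(rm − r̄m)² / 6 = 0.8514
β = Cov / Var = 1.3914 / 0.8514 = 1.6342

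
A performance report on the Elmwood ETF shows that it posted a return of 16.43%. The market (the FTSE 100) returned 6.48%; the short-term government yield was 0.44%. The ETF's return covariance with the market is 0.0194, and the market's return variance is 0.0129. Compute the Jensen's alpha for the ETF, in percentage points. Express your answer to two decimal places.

6.91

β = Cov / Var = 0.0194 / 0.0129 = 1.5039
E[R] = Rf + β(Rm − Rf) = 0.44% + 1.5039 × (6.48% − 0.44%) = 9.5236%
α = Rp − E[R] = 16.43% − 9.5236% = 6.9064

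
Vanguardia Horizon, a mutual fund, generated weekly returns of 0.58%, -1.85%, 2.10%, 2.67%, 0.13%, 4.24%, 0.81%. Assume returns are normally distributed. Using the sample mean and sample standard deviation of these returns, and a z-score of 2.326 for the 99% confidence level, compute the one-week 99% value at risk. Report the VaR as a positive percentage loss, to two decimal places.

μ = (0.58 − 1.85 + 2.1 + 2.67 + 0.13 + 4.24 + 0.81) / 7 = 8.680 / 7 = 1.2400%
Σ(r − μ)² = (0.58 − 1.2400)² + (-1.85 − 1.2400)² + (2.1 − 1.2400)² + … = 23.1852
σ = √[23.1852 / 6] = 1.9658%
VaR = −(μ − z·σ) = −(1.2400 − 2.326 × 1.9658) = −(-3.3325) = 3.3325%

3.33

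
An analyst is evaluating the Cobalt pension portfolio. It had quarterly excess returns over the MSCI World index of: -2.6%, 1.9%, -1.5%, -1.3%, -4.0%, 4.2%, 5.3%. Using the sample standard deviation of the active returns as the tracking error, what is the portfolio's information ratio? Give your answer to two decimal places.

0.08

r̄ = (-2.6 + 1.9 − 1.5 − 1.3 − 4 + 4.2 + 5.3) / 7 = 0.2857%
Σ(r − r̄)² = (-2.6 − 0.2857)² + (1.9 − 0.2857)² + (-1.5 − 0.2857)² + … = 75.4686
sample σ = √(75.4686 / 6) = √12.5781 = 3.5466%
IR = r̄ / tracking error = 0.2857 / 3.5466 = 0.0806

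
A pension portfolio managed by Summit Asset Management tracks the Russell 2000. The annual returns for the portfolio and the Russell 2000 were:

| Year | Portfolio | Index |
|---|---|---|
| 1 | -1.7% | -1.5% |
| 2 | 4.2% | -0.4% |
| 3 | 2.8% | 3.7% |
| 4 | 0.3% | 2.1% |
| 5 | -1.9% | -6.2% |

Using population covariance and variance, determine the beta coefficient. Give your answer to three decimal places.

0.438

r̄p = 0.7400%,  r̄m = -0.4600%
Cov = Σ(rp − r̄p)(rm − r̄m) / 5 = 5.0684
Var(rm) = Σ(rm − r̄m)² / 5 = 11.5784
β = Cov / Var = 5.0684 / 11.5784 = 0.4377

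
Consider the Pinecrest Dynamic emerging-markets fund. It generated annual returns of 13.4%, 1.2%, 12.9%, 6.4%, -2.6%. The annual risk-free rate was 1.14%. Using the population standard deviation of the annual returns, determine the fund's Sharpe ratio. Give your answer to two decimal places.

Mean return r̄ = 31.30 / 5 = 6.2600%
Population σ = √[Σ(r − r̄)² / 5] = √[199.1920 / 5] = √39.8384 = 6.3118%
Sharpe = (r̄ − rf) / σ = (6.2600 − 1.14) / 6.3118 = 5.1200 / 6.3118 = 0.8112

0.81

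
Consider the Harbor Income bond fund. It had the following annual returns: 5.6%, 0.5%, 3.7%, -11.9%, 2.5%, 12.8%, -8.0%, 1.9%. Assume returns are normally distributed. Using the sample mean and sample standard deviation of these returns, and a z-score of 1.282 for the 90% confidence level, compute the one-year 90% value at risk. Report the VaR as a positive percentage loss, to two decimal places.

r̄ = (5.6 + 0.5 + 3.7 − 11.9 + 2.5 + 12.8 − 8 + 1.9) / 8 = 0.8875%
Σ(r − r̄)² = 418.3088; sample σ = √(418.3088/7) = 7.7304%
VaR = −(r̄ − z·σ) = −(0.8875 − 1.282 × 7.7304) = −(-9.0229) = 9.0229%

9.02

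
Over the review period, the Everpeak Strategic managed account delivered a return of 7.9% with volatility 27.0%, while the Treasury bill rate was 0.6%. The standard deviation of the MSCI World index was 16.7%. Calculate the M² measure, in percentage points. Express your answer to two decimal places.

Sharpe = (Rp − Rf) / σp = (7.9% − 0.6%) / 27.0% = 0.2704
M² = Rf + Sharpe × σm = 0.6% + 0.2704 × 16.7% = 5.1157%

5.12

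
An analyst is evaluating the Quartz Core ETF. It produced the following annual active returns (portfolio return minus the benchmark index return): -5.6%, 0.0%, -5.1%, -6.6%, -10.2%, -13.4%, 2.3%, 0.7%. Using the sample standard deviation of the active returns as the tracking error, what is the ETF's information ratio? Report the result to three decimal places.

r̄ = (-5.6 + 0 − 5.1 − 6.6 − 10.2 − 13.4 + 2.3 + 0.7) / 8 = -4.7375%
Σ(r − r̄)² = 210.7588; sample σ = √(210.7588/7) = 5.4871%
IR = r̄ / tracking error = -4.7375 / 5.4871 = -0.8634

-0.863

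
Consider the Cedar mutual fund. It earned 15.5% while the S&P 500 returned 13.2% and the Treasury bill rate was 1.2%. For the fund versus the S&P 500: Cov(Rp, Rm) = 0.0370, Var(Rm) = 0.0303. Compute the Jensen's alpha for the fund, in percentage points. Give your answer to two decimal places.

β = Cov / Var = 0.0370 / 0.0303 = 1.2211
E[R] = Rf + β(Rm − Rf) = 1.2% + 1.2211 × (13.2% − 1.2%) = 15.8532%
α = Rp − E[R] = 15.5% − 15.8532% = -0.3532

-0.35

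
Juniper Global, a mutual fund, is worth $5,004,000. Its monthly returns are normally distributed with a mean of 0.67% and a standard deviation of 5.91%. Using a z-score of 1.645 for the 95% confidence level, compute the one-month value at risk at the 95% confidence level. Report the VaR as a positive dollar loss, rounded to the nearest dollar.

$452,960

Return at the 95% tail: μ − z·σ = 0.67% − 1.645 × 5.91% = 0.67 − 9.72195 = -9.05195%
VaR = −(-9.05195%) × $5,004,000 = 9.05195% × $5,004,000 = $452,960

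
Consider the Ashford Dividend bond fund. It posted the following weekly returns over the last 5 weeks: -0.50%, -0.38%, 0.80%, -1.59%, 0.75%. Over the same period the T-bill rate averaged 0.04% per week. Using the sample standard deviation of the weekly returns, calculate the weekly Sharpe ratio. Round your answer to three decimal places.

μ = (-0.5 − 0.38 + 0.8 − 1.59 + 0.75) / 5 = -0.1840%
Sample σ = √[Σ(r − μ)² / 4] = √[3.9557 / 4] = √0.9889 = 0.9944%
Sharpe = (μ − rf) / σ = (-0.1840 − 0.04) / 0.9944 = -0.2240 / 0.9944 = -0.2253

-0.225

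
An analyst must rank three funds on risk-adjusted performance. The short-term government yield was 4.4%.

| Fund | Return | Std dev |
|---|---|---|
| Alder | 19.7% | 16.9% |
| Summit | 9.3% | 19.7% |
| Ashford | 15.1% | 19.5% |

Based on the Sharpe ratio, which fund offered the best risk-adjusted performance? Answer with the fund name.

Alder: Sharpe ratio = (19.7% − 4.4%) / 16.9% = 0.905
Summit: Sharpe ratio = (9.3% − 4.4%) / 19.7% = 0.249
Ashford: Sharpe ratio = (15.1% − 4.4%) / 19.5% = 0.549
Highest: Alder (0.905).

Alder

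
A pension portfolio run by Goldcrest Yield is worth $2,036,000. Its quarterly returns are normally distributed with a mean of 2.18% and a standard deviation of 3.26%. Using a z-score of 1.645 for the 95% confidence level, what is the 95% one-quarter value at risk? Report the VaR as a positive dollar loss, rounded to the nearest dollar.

Return at the 95% tail: μ − z·σ = 2.18% − 1.645 × 3.26% = 2.18 − 5.3627 = -3.1827%
VaR = −(-3.1827%) × $2,036,000 = 3.1827% × $2,036,000 = $64,800

$64,800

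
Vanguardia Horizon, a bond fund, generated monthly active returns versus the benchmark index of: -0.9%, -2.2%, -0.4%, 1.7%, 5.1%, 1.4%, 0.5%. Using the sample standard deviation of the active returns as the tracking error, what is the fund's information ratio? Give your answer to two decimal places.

r̄ = (-0.9 − 2.2 − 0.4 + 1.7 + 5.1 + 1.4 + 0.5) / 7 = 5.20 / 7 = 0.7429%
Σ(r − r̄)² = (-0.9 − 0.7429)² + (-2.2 − 0.7429)² + … = 33.0571
sample σ = √(33.0571 / 6) = √5.5095 = 2.3472%
IR = r̄ / tracking error = 0.7429 / 2.3472 = 0.3165

0.32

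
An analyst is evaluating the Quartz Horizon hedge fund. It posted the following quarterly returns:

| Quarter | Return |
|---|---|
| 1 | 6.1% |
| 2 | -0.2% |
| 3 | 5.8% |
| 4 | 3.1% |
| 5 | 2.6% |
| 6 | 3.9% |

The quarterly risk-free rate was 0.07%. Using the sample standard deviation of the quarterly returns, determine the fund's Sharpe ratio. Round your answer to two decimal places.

r̄ = (6.1 − 0.2 + 5.8 + 3.1 + 2.6 + 3.9) / 6 = 3.5500%
Sample std dev = √[26.8550 / 5] = 2.3175%
Sharpe = (r̄ − rf) / σ = (3.5500 − 0.07) / 2.3175 = 3.4800 / 2.3175 = 1.5016

1.50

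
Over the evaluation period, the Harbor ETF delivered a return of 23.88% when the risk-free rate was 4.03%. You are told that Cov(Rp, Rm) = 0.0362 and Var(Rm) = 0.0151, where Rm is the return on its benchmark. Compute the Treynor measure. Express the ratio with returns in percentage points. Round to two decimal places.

β = Cov / Var = 0.0362 / 0.0151 = 2.3974
Treynor = (Rp − Rf) / β = (23.88% − 4.03%) / 2.3974 = 19.85 / 2.3974 = 8.2798

8.28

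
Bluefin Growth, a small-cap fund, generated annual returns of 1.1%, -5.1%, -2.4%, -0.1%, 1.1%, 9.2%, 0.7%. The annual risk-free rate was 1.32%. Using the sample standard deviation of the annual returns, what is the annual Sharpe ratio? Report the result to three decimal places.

Mean return r̄ = 4.50 / 7 = 0.6429%
Σ(r − r̄)² = 116.4371; sample σ = √(116.4371/6) = 4.4052%
Sharpe = (r̄ − rf) / σ = (0.6429 − 1.32) / 4.4052 = -0.6771 / 4.4052 = -0.1537

-0.154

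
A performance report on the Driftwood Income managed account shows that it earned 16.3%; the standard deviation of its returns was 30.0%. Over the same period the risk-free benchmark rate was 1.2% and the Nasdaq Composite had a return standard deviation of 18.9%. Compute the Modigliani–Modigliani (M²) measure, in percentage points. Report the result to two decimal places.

10.71

Sharpe = (Rp − Rf) / σp = (16.3% − 1.2%) / 30.0% = 0.5033
M² = Rf + Sharpe × σm = 1.2% + 0.5033 × 18.9% = 10.7124%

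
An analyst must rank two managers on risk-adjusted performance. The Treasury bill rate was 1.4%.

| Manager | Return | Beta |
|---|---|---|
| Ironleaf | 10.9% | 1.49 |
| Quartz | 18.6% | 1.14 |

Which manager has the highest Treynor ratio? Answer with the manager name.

Quartz

Ironleaf: Treynor = (10.9% − 1.4%) / 1.49 = 6.376
Quartz: Treynor = (18.6% − 1.4%) / 1.14 = 15.088
Highest: Quartz (15.088).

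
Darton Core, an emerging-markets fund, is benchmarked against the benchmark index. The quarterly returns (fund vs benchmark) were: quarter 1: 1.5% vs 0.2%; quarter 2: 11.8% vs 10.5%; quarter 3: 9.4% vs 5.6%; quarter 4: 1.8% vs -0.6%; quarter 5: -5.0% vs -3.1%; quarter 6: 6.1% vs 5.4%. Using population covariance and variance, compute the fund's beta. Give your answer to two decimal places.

1.16

r̄p = 4.2667%,  r̄m = 3.0000%
Cov = Σ(rp − r̄p)(rm − r̄m) / 6 = 24.5667
Var(rm) = Σ(rm − r̄m)² / 6 = 21.1300
β = Cov / Var = 24.5667 / 21.1300 = 1.1626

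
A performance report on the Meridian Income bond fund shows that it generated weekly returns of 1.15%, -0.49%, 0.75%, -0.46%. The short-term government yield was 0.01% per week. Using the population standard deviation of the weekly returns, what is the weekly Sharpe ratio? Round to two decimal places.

r̄ = (1.15 − 0.49 + 0.75 − 0.46) / 4 = 0.950 / 4 = 0.2375%
Population σ = √[Σ(r − r̄)² / 4] = √[2.1111 / 4] = √0.5278 = 0.7265%
Sharpe = (r̄ − rf) / σ = (0.2375 − 0.01) / 0.7265 = 0.2275 / 0.7265 = 0.3131

0.31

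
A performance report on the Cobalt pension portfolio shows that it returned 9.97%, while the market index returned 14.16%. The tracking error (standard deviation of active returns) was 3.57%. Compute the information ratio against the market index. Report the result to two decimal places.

-1.17

IR = (Rp − Rb) / TE = (9.97% − 14.16%) / 3.57% = -4.19% / 3.57% = -1.1737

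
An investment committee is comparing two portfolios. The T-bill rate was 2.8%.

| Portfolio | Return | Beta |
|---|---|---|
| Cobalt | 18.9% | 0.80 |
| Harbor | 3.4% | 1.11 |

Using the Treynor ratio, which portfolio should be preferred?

Cobalt: Treynor = (18.9% − 2.8%) / 0.80 = 20.125
Harbor: Treynor = (3.4% − 2.8%) / 1.11 = 0.541
Highest: Cobalt (20.125).

Cobalt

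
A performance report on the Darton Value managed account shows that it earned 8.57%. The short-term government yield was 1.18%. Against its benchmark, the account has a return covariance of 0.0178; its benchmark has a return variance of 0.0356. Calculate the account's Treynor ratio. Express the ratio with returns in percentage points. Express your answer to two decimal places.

14.78

β = Cov / Var = 0.0178 / 0.0356 = 0.5000
Treynor = (Rp − Rf) / β = (8.57% − 1.18%) / 0.5000 = 7.39 / 0.5000 = 14.7800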